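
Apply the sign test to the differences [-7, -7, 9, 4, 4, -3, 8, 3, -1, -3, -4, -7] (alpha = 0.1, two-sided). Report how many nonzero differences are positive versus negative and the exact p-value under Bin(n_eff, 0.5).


Step 1: Discard zero differences. Original n = 12; n_eff = number of nonzero differences = 12.
Nonzero differences (with sign): -7, -7, +9, +4, +4, -3, +8, +3, -1, -3, -4, -7
Step 2: Count signs: positive = 5, negative = 7.
Step 3: Under H0: P(positive) = 0.5, so the number of positives S ~ Bin(12, 0.5).
Step 4: Two-sided exact p-value = sum of Bin(12,0.5) probabilities at or below the observed probability = 0.774414.
Step 5: alpha = 0.1. fail to reject H0.

n_eff = 12, pos = 5, neg = 7, p = 0.774414, fail to reject H0.


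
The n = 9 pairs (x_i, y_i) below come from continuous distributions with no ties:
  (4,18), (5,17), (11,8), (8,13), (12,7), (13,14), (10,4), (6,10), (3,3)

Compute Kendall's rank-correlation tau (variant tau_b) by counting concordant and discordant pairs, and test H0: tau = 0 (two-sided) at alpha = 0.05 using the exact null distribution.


Step 1: Enumerate the 36 unordered pairs (i,j) with i<j and classify each by sign(x_j-x_i) * sign(y_j-y_i).
  (1,2):dx=+1,dy=-1->D; (1,3):dx=+7,dy=-10->D; (1,4):dx=+4,dy=-5->D; (1,5):dx=+8,dy=-11->D
  (1,6):dx=+9,dy=-4->D; (1,7):dx=+6,dy=-14->D; (1,8):dx=+2,dy=-8->D; (1,9):dx=-1,dy=-15->C
  (2,3):dx=+6,dy=-9->D; (2,4):dx=+3,dy=-4->D; (2,5):dx=+7,dy=-10->D; (2,6):dx=+8,dy=-3->D
  (2,7):dx=+5,dy=-13->D; (2,8):dx=+1,dy=-7->D; (2,9):dx=-2,dy=-14->C; (3,4):dx=-3,dy=+5->D
  (3,5):dx=+1,dy=-1->D; (3,6):dx=+2,dy=+6->C; (3,7):dx=-1,dy=-4->C; (3,8):dx=-5,dy=+2->D
  (3,9):dx=-8,dy=-5->C; (4,5):dx=+4,dy=-6->D; (4,6):dx=+5,dy=+1->C; (4,7):dx=+2,dy=-9->D
  (4,8):dx=-2,dy=-3->C; (4,9):dx=-5,dy=-10->C; (5,6):dx=+1,dy=+7->C; (5,7):dx=-2,dy=-3->C
  (5,8):dx=-6,dy=+3->D; (5,9):dx=-9,dy=-4->C; (6,7):dx=-3,dy=-10->C; (6,8):dx=-7,dy=-4->C
  (6,9):dx=-10,dy=-11->C; (7,8):dx=-4,dy=+6->D; (7,9):dx=-7,dy=-1->C; (8,9):dx=-3,dy=-7->C
Step 2: C = 16, D = 20, total pairs = 36.
Step 3: tau = (C - D)/(n(n-1)/2) = (16 - 20)/36 = -0.111111.
Step 4: Exact two-sided p-value (enumerate n! = 362880 permutations of y under H0): p = 0.761414.
Step 5: alpha = 0.05. fail to reject H0.

tau_b = -0.1111 (C=16, D=20), p = 0.761414, fail to reject H0.


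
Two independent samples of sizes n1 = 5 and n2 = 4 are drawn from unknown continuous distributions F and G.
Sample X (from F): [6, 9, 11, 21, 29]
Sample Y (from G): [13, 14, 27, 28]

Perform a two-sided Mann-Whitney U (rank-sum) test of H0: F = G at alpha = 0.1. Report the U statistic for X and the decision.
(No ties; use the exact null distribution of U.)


Step 1: Combine and sort all 9 observations; assign midranks.
sorted (value, group): (6,X), (9,X), (11,X), (13,Y), (14,Y), (21,X), (27,Y), (28,Y), (29,X)
ranks: 6->1, 9->2, 11->3, 13->4, 14->5, 21->6, 27->7, 28->8, 29->9
Step 2: Rank sum for X: R1 = 1 + 2 + 3 + 6 + 9 = 21.
Step 3: U_X = R1 - n1(n1+1)/2 = 21 - 5*6/2 = 21 - 15 = 6.
       U_Y = n1*n2 - U_X = 20 - 6 = 14.
Step 4: No ties, so the exact null distribution of U (based on enumerating the C(9,5) = 126 equally likely rank assignments) gives the two-sided p-value.
Step 5: p-value = 0.412698; compare to alpha = 0.1. fail to reject H0.

U_X = 6, p = 0.412698, fail to reject H0 at alpha = 0.1.


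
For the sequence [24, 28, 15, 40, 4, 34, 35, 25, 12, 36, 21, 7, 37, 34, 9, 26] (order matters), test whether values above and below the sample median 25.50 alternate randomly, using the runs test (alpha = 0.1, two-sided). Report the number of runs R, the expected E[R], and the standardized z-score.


Step 1: Compute median = 25.50; label A = above, B = below.
Labels in order: BABABAABBABBAABA  (n_A = 8, n_B = 8)
Step 2: Count runs R = 12.
Step 3: Under H0 (random ordering), E[R] = 2*n_A*n_B/(n_A+n_B) + 1 = 2*8*8/16 + 1 = 9.0000.
        Var[R] = 2*n_A*n_B*(2*n_A*n_B - n_A - n_B) / ((n_A+n_B)^2 * (n_A+n_B-1)) = 14336/3840 = 3.7333.
        SD[R] = 1.9322.
Step 4: Continuity-corrected z = (R - 0.5 - E[R]) / SD[R] = (12 - 0.5 - 9.0000) / 1.9322 = 1.2939.
Step 5: Two-sided p-value via normal approximation = 2*(1 - Phi(|z|)) = 0.195709.
Step 6: alpha = 0.1. fail to reject H0.

R = 12, z = 1.2939, p = 0.195709, fail to reject H0.


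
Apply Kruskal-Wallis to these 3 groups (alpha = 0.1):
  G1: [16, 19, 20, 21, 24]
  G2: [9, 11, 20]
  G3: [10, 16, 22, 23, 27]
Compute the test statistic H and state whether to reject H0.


Step 1: Combine all N = 13 observations and assign midranks.
sorted (value, group, rank): (9,G2,1), (10,G3,2), (11,G2,3), (16,G1,4.5), (16,G3,4.5), (19,G1,6), (20,G1,7.5), (20,G2,7.5), (21,G1,9), (22,G3,10), (23,G3,11), (24,G1,12), (27,G3,13)
Step 2: Sum ranks within each group.
R_1 = 39 (n_1 = 5)
R_2 = 11.5 (n_2 = 3)
R_3 = 40.5 (n_3 = 5)
Step 3: H = 12/(N(N+1)) * sum(R_i^2/n_i) - 3(N+1)
     = 12/(13*14) * (39^2/5 + 11.5^2/3 + 40.5^2/5) - 3*14
     = 0.065934 * 676.333 - 42
     = 2.593407.
Step 4: Ties present; correction factor C = 1 - 12/(13^3 - 13) = 0.994505. Corrected H = 2.593407 / 0.994505 = 2.607735.
Step 5: Under H0, H ~ chi^2(2); p-value = 0.271480.
Step 6: alpha = 0.1. fail to reject H0.

H = 2.6077, df = 2, p = 0.271480, fail to reject H0.


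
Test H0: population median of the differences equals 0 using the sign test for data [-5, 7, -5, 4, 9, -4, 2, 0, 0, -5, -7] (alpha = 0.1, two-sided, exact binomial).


Step 1: Discard zero differences. Original n = 11; n_eff = number of nonzero differences = 9.
Nonzero differences (with sign): -5, +7, -5, +4, +9, -4, +2, -5, -7
Step 2: Count signs: positive = 4, negative = 5.
Step 3: Under H0: P(positive) = 0.5, so the number of positives S ~ Bin(9, 0.5).
Step 4: Two-sided exact p-value = sum of Bin(9,0.5) probabilities at or below the observed probability = 1.000000.
Step 5: alpha = 0.1. fail to reject H0.

n_eff = 9, pos = 4, neg = 5, p = 1.000000, fail to reject H0.


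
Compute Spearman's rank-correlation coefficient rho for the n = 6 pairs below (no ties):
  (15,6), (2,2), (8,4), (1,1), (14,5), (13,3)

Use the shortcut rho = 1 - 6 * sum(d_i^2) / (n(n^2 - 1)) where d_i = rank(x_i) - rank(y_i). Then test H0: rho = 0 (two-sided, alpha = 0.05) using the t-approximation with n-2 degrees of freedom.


Step 1: Rank x and y separately (midranks; no ties here).
rank(x): 15->6, 2->2, 8->3, 1->1, 14->5, 13->4
rank(y): 6->6, 2->2, 4->4, 1->1, 5->5, 3->3
Step 2: d_i = R_x(i) - R_y(i); compute d_i^2.
  (6-6)^2=0, (2-2)^2=0, (3-4)^2=1, (1-1)^2=0, (5-5)^2=0, (4-3)^2=1
sum(d^2) = 2.
Step 3: rho = 1 - 6*2 / (6*(6^2 - 1)) = 1 - 12/210 = 0.942857.
Step 4: Under H0, t = rho * sqrt((n-2)/(1-rho^2)) = 5.6595 ~ t(4).
Step 5: Two-sided p-value from the t-distribution with 4 df = 0.004805.
Step 6: alpha = 0.05. reject H0.

rho = 0.9429, p = 0.004805, reject H0 at alpha = 0.05.


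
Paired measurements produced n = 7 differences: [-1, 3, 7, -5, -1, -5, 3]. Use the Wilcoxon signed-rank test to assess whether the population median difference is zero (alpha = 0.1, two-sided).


Step 1: Drop any zero differences (none here) and take |d_i|.
|d| = [1, 3, 7, 5, 1, 5, 3]
Step 2: Midrank |d_i| (ties get averaged ranks).
ranks: |1|->1.5, |3|->3.5, |7|->7, |5|->5.5, |1|->1.5, |5|->5.5, |3|->3.5
Step 3: Attach original signs; sum ranks with positive sign and with negative sign.
W+ = 3.5 + 7 + 3.5 = 14
W- = 1.5 + 5.5 + 1.5 + 5.5 = 14
(Check: W+ + W- = 28 should equal n(n+1)/2 = 28.)
Step 4: Test statistic W = min(W+, W-) = 14.
Step 5: Ties in |d|, so use the tie-corrected normal approximation.
        E[W] = n(n+1)/4 = 7*8/4 = 14.
        Tie groups: |d|=1 (t=2), |d|=3 (t=2), |d|=5 (t=2); sum(t^3 - t) = 18.
        Var[W] = n(n+1)(2n+1)/24 - sum(t^3-t)/48 = 840/24 - 18/48 = 34.625.
        z = (W - E[W]) / sqrt(Var[W]) = (14 - 14) / 5.8843 = 0.0000.
        Two-sided p = 2*Phi(z) = 1.000000.
Step 6: alpha = 0.1. fail to reject H0.

W+ = 14, W- = 14, W = min = 14, p = 1.000000, fail to reject H0.


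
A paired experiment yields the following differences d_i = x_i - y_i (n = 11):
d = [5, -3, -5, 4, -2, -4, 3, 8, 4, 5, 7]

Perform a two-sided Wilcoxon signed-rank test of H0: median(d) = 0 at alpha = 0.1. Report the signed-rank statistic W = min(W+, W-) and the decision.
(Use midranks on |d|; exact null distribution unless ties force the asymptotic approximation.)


Step 1: Drop any zero differences (none here) and take |d_i|.
|d| = [5, 3, 5, 4, 2, 4, 3, 8, 4, 5, 7]
Step 2: Midrank |d_i| (ties get averaged ranks).
ranks: |5|->8, |3|->2.5, |5|->8, |4|->5, |2|->1, |4|->5, |3|->2.5, |8|->11, |4|->5, |5|->8, |7|->10
Step 3: Attach original signs; sum ranks with positive sign and with negative sign.
W+ = 8 + 5 + 2.5 + 11 + 5 + 8 + 10 = 49.5
W- = 2.5 + 8 + 1 + 5 = 16.5
(Check: W+ + W- = 66 should equal n(n+1)/2 = 66.)
Step 4: Test statistic W = min(W+, W-) = 16.5.
Step 5: Ties in |d|, so use the tie-corrected normal approximation.
        E[W] = n(n+1)/4 = 11*12/4 = 33.
        Tie groups: |d|=3 (t=2), |d|=4 (t=3), |d|=5 (t=3); sum(t^3 - t) = 54.
        Var[W] = n(n+1)(2n+1)/24 - sum(t^3-t)/48 = 3036/24 - 54/48 = 125.375.
        z = (W - E[W]) / sqrt(Var[W]) = (16.5 - 33) / 11.1971 = -1.4736.
        Two-sided p = 2*Phi(z) = 0.140590.
Step 6: alpha = 0.1. fail to reject H0.

W+ = 49.5, W- = 16.5, W = min = 16.5, p = 0.140590, fail to reject H0.


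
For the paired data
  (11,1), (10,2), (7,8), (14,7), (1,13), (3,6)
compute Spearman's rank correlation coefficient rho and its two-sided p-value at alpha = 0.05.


Step 1: Rank x and y separately (midranks; no ties here).
rank(x): 11->5, 10->4, 7->3, 14->6, 1->1, 3->2
rank(y): 1->1, 2->2, 8->5, 7->4, 13->6, 6->3
Step 2: d_i = R_x(i) - R_y(i); compute d_i^2.
  (5-1)^2=16, (4-2)^2=4, (3-5)^2=4, (6-4)^2=4, (1-6)^2=25, (2-3)^2=1
sum(d^2) = 54.
Step 3: rho = 1 - 6*54 / (6*(6^2 - 1)) = 1 - 324/210 = -0.542857.
Step 4: Under H0, t = rho * sqrt((n-2)/(1-rho^2)) = -1.2928 ~ t(4).
Step 5: Two-sided p-value from the t-distribution with 4 df = 0.265703.
Step 6: alpha = 0.05. fail to reject H0.

rho = -0.5429, p = 0.265703, fail to reject H0 at alpha = 0.05.


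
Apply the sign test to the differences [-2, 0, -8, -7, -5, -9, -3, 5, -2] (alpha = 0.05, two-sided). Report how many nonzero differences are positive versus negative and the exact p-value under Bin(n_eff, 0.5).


Step 1: Discard zero differences. Original n = 9; n_eff = number of nonzero differences = 8.
Nonzero differences (with sign): -2, -8, -7, -5, -9, -3, +5, -2
Step 2: Count signs: positive = 1, negative = 7.
Step 3: Under H0: P(positive) = 0.5, so the number of positives S ~ Bin(8, 0.5).
Step 4: Two-sided exact p-value = sum of Bin(8,0.5) probabilities at or below the observed probability = 0.070312.
Step 5: alpha = 0.05. fail to reject H0.

n_eff = 8, pos = 1, neg = 7, p = 0.070312, fail to reject H0.


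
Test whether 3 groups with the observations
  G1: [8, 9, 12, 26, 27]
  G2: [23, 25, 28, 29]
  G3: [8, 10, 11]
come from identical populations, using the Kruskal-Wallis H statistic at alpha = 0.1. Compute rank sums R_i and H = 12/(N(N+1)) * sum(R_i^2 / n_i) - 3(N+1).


Step 1: Combine all N = 12 observations and assign midranks.
sorted (value, group, rank): (8,G1,1.5), (8,G3,1.5), (9,G1,3), (10,G3,4), (11,G3,5), (12,G1,6), (23,G2,7), (25,G2,8), (26,G1,9), (27,G1,10), (28,G2,11), (29,G2,12)
Step 2: Sum ranks within each group.
R_1 = 29.5 (n_1 = 5)
R_2 = 38 (n_2 = 4)
R_3 = 10.5 (n_3 = 3)
Step 3: H = 12/(N(N+1)) * sum(R_i^2/n_i) - 3(N+1)
     = 12/(12*13) * (29.5^2/5 + 38^2/4 + 10.5^2/3) - 3*13
     = 0.076923 * 571.8 - 39
     = 4.984615.
Step 4: Ties present; correction factor C = 1 - 6/(12^3 - 12) = 0.996503. Corrected H = 4.984615 / 0.996503 = 5.002105.
Step 5: Under H0, H ~ chi^2(2); p-value = 0.081999.
Step 6: alpha = 0.1. reject H0.

H = 5.0021, df = 2, p = 0.081999, reject H0.


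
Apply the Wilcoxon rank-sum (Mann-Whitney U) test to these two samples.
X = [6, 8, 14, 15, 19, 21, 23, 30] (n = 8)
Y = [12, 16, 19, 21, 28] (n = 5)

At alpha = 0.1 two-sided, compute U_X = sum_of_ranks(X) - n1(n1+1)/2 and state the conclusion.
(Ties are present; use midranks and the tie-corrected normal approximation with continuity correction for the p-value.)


Step 1: Combine and sort all 13 observations; assign midranks.
sorted (value, group): (6,X), (8,X), (12,Y), (14,X), (15,X), (16,Y), (19,X), (19,Y), (21,X), (21,Y), (23,X), (28,Y), (30,X)
ranks: 6->1, 8->2, 12->3, 14->4, 15->5, 16->6, 19->7.5, 19->7.5, 21->9.5, 21->9.5, 23->11, 28->12, 30->13
Step 2: Rank sum for X: R1 = 1 + 2 + 4 + 5 + 7.5 + 9.5 + 11 + 13 = 53.
Step 3: U_X = R1 - n1(n1+1)/2 = 53 - 8*9/2 = 53 - 36 = 17.
       U_Y = n1*n2 - U_X = 40 - 17 = 23.
Step 4: Ties are present, so use the tie-corrected normal approximation (with continuity correction) for the p-value.
Step 5: p-value = 0.713640; compare to alpha = 0.1. fail to reject H0.

U_X = 17, p = 0.713640, fail to reject H0 at alpha = 0.1.


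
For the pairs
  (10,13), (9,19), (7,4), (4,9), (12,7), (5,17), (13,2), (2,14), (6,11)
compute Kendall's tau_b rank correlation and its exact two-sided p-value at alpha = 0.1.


Step 1: Enumerate the 36 unordered pairs (i,j) with i<j and classify each by sign(x_j-x_i) * sign(y_j-y_i).
  (1,2):dx=-1,dy=+6->D; (1,3):dx=-3,dy=-9->C; (1,4):dx=-6,dy=-4->C; (1,5):dx=+2,dy=-6->D
  (1,6):dx=-5,dy=+4->D; (1,7):dx=+3,dy=-11->D; (1,8):dx=-8,dy=+1->D; (1,9):dx=-4,dy=-2->C
  (2,3):dx=-2,dy=-15->C; (2,4):dx=-5,dy=-10->C; (2,5):dx=+3,dy=-12->D; (2,6):dx=-4,dy=-2->C
  (2,7):dx=+4,dy=-17->D; (2,8):dx=-7,dy=-5->C; (2,9):dx=-3,dy=-8->C; (3,4):dx=-3,dy=+5->D
  (3,5):dx=+5,dy=+3->C; (3,6):dx=-2,dy=+13->D; (3,7):dx=+6,dy=-2->D; (3,8):dx=-5,dy=+10->D
  (3,9):dx=-1,dy=+7->D; (4,5):dx=+8,dy=-2->D; (4,6):dx=+1,dy=+8->C; (4,7):dx=+9,dy=-7->D
  (4,8):dx=-2,dy=+5->D; (4,9):dx=+2,dy=+2->C; (5,6):dx=-7,dy=+10->D; (5,7):dx=+1,dy=-5->D
  (5,8):dx=-10,dy=+7->D; (5,9):dx=-6,dy=+4->D; (6,7):dx=+8,dy=-15->D; (6,8):dx=-3,dy=-3->C
  (6,9):dx=+1,dy=-6->D; (7,8):dx=-11,dy=+12->D; (7,9):dx=-7,dy=+9->D; (8,9):dx=+4,dy=-3->D
Step 2: C = 12, D = 24, total pairs = 36.
Step 3: tau = (C - D)/(n(n-1)/2) = (12 - 24)/36 = -0.333333.
Step 4: Exact two-sided p-value (enumerate n! = 362880 permutations of y under H0): p = 0.259518.
Step 5: alpha = 0.1. fail to reject H0.

tau_b = -0.3333 (C=12, D=24), p = 0.259518, fail to reject H0.


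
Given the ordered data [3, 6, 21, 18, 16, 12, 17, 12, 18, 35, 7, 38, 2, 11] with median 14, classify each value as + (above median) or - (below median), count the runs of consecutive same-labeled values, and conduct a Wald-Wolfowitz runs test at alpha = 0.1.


Step 1: Compute median = 14; label A = above, B = below.
Labels in order: BBAAABABAABABB  (n_A = 7, n_B = 7)
Step 2: Count runs R = 9.
Step 3: Under H0 (random ordering), E[R] = 2*n_A*n_B/(n_A+n_B) + 1 = 2*7*7/14 + 1 = 8.0000.
        Var[R] = 2*n_A*n_B*(2*n_A*n_B - n_A - n_B) / ((n_A+n_B)^2 * (n_A+n_B-1)) = 8232/2548 = 3.2308.
        SD[R] = 1.7974.
Step 4: Continuity-corrected z = (R - 0.5 - E[R]) / SD[R] = (9 - 0.5 - 8.0000) / 1.7974 = 0.2782.
Step 5: Two-sided p-value via normal approximation = 2*(1 - Phi(|z|)) = 0.780879.
Step 6: alpha = 0.1. fail to reject H0.

R = 9, z = 0.2782, p = 0.780879, fail to reject H0.


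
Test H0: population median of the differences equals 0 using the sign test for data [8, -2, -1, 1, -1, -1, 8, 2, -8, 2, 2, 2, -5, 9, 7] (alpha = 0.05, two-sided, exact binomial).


Step 1: Discard zero differences. Original n = 15; n_eff = number of nonzero differences = 15.
Nonzero differences (with sign): +8, -2, -1, +1, -1, -1, +8, +2, -8, +2, +2, +2, -5, +9, +7
Step 2: Count signs: positive = 9, negative = 6.
Step 3: Under H0: P(positive) = 0.5, so the number of positives S ~ Bin(15, 0.5).
Step 4: Two-sided exact p-value = sum of Bin(15,0.5) probabilities at or below the observed probability = 0.607239.
Step 5: alpha = 0.05. fail to reject H0.

n_eff = 15, pos = 9, neg = 6, p = 0.607239, fail to reject H0.


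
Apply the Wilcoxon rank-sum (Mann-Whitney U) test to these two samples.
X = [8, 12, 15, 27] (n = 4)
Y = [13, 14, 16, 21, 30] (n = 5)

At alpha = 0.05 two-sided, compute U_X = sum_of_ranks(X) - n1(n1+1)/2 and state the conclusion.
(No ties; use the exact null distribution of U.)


Step 1: Combine and sort all 9 observations; assign midranks.
sorted (value, group): (8,X), (12,X), (13,Y), (14,Y), (15,X), (16,Y), (21,Y), (27,X), (30,Y)
ranks: 8->1, 12->2, 13->3, 14->4, 15->5, 16->6, 21->7, 27->8, 30->9
Step 2: Rank sum for X: R1 = 1 + 2 + 5 + 8 = 16.
Step 3: U_X = R1 - n1(n1+1)/2 = 16 - 4*5/2 = 16 - 10 = 6.
       U_Y = n1*n2 - U_X = 20 - 6 = 14.
Step 4: No ties, so the exact null distribution of U (based on enumerating the C(9,4) = 126 equally likely rank assignments) gives the two-sided p-value.
Step 5: p-value = 0.412698; compare to alpha = 0.05. fail to reject H0.

U_X = 6, p = 0.412698, fail to reject H0 at alpha = 0.05.


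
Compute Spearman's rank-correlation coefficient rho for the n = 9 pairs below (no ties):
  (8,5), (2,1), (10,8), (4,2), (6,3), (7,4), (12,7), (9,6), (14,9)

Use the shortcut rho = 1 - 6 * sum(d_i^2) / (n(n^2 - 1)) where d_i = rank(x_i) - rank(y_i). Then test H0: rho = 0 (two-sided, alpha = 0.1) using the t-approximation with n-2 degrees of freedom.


Step 1: Rank x and y separately (midranks; no ties here).
rank(x): 8->5, 2->1, 10->7, 4->2, 6->3, 7->4, 12->8, 9->6, 14->9
rank(y): 5->5, 1->1, 8->8, 2->2, 3->3, 4->4, 7->7, 6->6, 9->9
Step 2: d_i = R_x(i) - R_y(i); compute d_i^2.
  (5-5)^2=0, (1-1)^2=0, (7-8)^2=1, (2-2)^2=0, (3-3)^2=0, (4-4)^2=0, (8-7)^2=1, (6-6)^2=0, (9-9)^2=0
sum(d^2) = 2.
Step 3: rho = 1 - 6*2 / (9*(9^2 - 1)) = 1 - 12/720 = 0.983333.
Step 4: Under H0, t = rho * sqrt((n-2)/(1-rho^2)) = 14.3096 ~ t(7).
Step 5: Two-sided p-value from the t-distribution with 7 df = 0.000002.
Step 6: alpha = 0.1. reject H0.

rho = 0.9833, p = 0.000002, reject H0 at alpha = 0.1.


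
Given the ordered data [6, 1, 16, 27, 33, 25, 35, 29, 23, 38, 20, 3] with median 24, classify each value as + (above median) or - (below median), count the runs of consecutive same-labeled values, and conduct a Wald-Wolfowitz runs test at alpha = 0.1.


Step 1: Compute median = 24; label A = above, B = below.
Labels in order: BBBAAAAABABB  (n_A = 6, n_B = 6)
Step 2: Count runs R = 5.
Step 3: Under H0 (random ordering), E[R] = 2*n_A*n_B/(n_A+n_B) + 1 = 2*6*6/12 + 1 = 7.0000.
        Var[R] = 2*n_A*n_B*(2*n_A*n_B - n_A - n_B) / ((n_A+n_B)^2 * (n_A+n_B-1)) = 4320/1584 = 2.7273.
        SD[R] = 1.6514.
Step 4: Continuity-corrected z = (R + 0.5 - E[R]) / SD[R] = (5 + 0.5 - 7.0000) / 1.6514 = -0.9083.
Step 5: Two-sided p-value via normal approximation = 2*(1 - Phi(|z|)) = 0.363722.
Step 6: alpha = 0.1. fail to reject H0.

R = 5, z = -0.9083, p = 0.363722, fail to reject H0.


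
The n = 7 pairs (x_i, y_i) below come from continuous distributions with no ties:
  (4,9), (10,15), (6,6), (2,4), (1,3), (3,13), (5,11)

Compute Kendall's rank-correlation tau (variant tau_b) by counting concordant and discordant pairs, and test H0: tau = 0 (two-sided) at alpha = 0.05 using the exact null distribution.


Step 1: Enumerate the 21 unordered pairs (i,j) with i<j and classify each by sign(x_j-x_i) * sign(y_j-y_i).
  (1,2):dx=+6,dy=+6->C; (1,3):dx=+2,dy=-3->D; (1,4):dx=-2,dy=-5->C; (1,5):dx=-3,dy=-6->C
  (1,6):dx=-1,dy=+4->D; (1,7):dx=+1,dy=+2->C; (2,3):dx=-4,dy=-9->C; (2,4):dx=-8,dy=-11->C
  (2,5):dx=-9,dy=-12->C; (2,6):dx=-7,dy=-2->C; (2,7):dx=-5,dy=-4->C; (3,4):dx=-4,dy=-2->C
  (3,5):dx=-5,dy=-3->C; (3,6):dx=-3,dy=+7->D; (3,7):dx=-1,dy=+5->D; (4,5):dx=-1,dy=-1->C
  (4,6):dx=+1,dy=+9->C; (4,7):dx=+3,dy=+7->C; (5,6):dx=+2,dy=+10->C; (5,7):dx=+4,dy=+8->C
  (6,7):dx=+2,dy=-2->D
Step 2: C = 16, D = 5, total pairs = 21.
Step 3: tau = (C - D)/(n(n-1)/2) = (16 - 5)/21 = 0.523810.
Step 4: Exact two-sided p-value (enumerate n! = 5040 permutations of y under H0): p = 0.136111.
Step 5: alpha = 0.05. fail to reject H0.

tau_b = 0.5238 (C=16, D=5), p = 0.136111, fail to reject H0.


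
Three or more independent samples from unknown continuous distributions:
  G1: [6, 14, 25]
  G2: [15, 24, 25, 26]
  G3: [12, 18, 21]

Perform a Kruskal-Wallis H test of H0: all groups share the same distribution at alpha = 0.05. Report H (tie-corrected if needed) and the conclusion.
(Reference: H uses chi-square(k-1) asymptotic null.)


Step 1: Combine all N = 10 observations and assign midranks.
sorted (value, group, rank): (6,G1,1), (12,G3,2), (14,G1,3), (15,G2,4), (18,G3,5), (21,G3,6), (24,G2,7), (25,G1,8.5), (25,G2,8.5), (26,G2,10)
Step 2: Sum ranks within each group.
R_1 = 12.5 (n_1 = 3)
R_2 = 29.5 (n_2 = 4)
R_3 = 13 (n_3 = 3)
Step 3: H = 12/(N(N+1)) * sum(R_i^2/n_i) - 3(N+1)
     = 12/(10*11) * (12.5^2/3 + 29.5^2/4 + 13^2/3) - 3*11
     = 0.109091 * 325.979 - 33
     = 2.561364.
Step 4: Ties present; correction factor C = 1 - 6/(10^3 - 10) = 0.993939. Corrected H = 2.561364 / 0.993939 = 2.576982.
Step 5: Under H0, H ~ chi^2(2); p-value = 0.275687.
Step 6: alpha = 0.05. fail to reject H0.

H = 2.5770, df = 2, p = 0.275687, fail to reject H0.


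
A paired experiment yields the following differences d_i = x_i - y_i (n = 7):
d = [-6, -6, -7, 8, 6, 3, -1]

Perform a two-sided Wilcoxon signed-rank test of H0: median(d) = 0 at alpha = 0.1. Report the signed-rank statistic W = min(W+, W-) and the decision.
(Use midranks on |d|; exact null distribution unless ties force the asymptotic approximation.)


Step 1: Drop any zero differences (none here) and take |d_i|.
|d| = [6, 6, 7, 8, 6, 3, 1]
Step 2: Midrank |d_i| (ties get averaged ranks).
ranks: |6|->4, |6|->4, |7|->6, |8|->7, |6|->4, |3|->2, |1|->1
Step 3: Attach original signs; sum ranks with positive sign and with negative sign.
W+ = 7 + 4 + 2 = 13
W- = 4 + 4 + 6 + 1 = 15
(Check: W+ + W- = 28 should equal n(n+1)/2 = 28.)
Step 4: Test statistic W = min(W+, W-) = 13.
Step 5: Ties in |d|, so use the tie-corrected normal approximation.
        E[W] = n(n+1)/4 = 7*8/4 = 14.
        Tie groups: |d|=6 (t=3); sum(t^3 - t) = 24.
        Var[W] = n(n+1)(2n+1)/24 - sum(t^3-t)/48 = 840/24 - 24/48 = 34.5.
        z = (W - E[W]) / sqrt(Var[W]) = (13 - 14) / 5.8737 = -0.1703.
        Two-sided p = 2*Phi(z) = 0.864813.
Step 6: alpha = 0.1. fail to reject H0.

W+ = 13, W- = 15, W = min = 13, p = 0.864813, fail to reject H0.


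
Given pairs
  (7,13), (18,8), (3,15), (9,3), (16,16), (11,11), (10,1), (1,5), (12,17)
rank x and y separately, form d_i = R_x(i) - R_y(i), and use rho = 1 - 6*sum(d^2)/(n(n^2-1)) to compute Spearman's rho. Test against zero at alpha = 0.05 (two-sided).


Step 1: Rank x and y separately (midranks; no ties here).
rank(x): 7->3, 18->9, 3->2, 9->4, 16->8, 11->6, 10->5, 1->1, 12->7
rank(y): 13->6, 8->4, 15->7, 3->2, 16->8, 11->5, 1->1, 5->3, 17->9
Step 2: d_i = R_x(i) - R_y(i); compute d_i^2.
  (3-6)^2=9, (9-4)^2=25, (2-7)^2=25, (4-2)^2=4, (8-8)^2=0, (6-5)^2=1, (5-1)^2=16, (1-3)^2=4, (7-9)^2=4
sum(d^2) = 88.
Step 3: rho = 1 - 6*88 / (9*(9^2 - 1)) = 1 - 528/720 = 0.266667.
Step 4: Under H0, t = rho * sqrt((n-2)/(1-rho^2)) = 0.7320 ~ t(7).
Step 5: Two-sided p-value from the t-distribution with 7 df = 0.487922.
Step 6: alpha = 0.05. fail to reject H0.

rho = 0.2667, p = 0.487922, fail to reject H0 at alpha = 0.05.


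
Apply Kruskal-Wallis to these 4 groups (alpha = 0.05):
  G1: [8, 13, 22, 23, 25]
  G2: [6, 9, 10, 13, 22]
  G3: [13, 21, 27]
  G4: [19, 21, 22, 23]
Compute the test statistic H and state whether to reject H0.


Step 1: Combine all N = 17 observations and assign midranks.
sorted (value, group, rank): (6,G2,1), (8,G1,2), (9,G2,3), (10,G2,4), (13,G1,6), (13,G2,6), (13,G3,6), (19,G4,8), (21,G3,9.5), (21,G4,9.5), (22,G1,12), (22,G2,12), (22,G4,12), (23,G1,14.5), (23,G4,14.5), (25,G1,16), (27,G3,17)
Step 2: Sum ranks within each group.
R_1 = 50.5 (n_1 = 5)
R_2 = 26 (n_2 = 5)
R_3 = 32.5 (n_3 = 3)
R_4 = 44 (n_4 = 4)
Step 3: H = 12/(N(N+1)) * sum(R_i^2/n_i) - 3(N+1)
     = 12/(17*18) * (50.5^2/5 + 26^2/5 + 32.5^2/3 + 44^2/4) - 3*18
     = 0.039216 * 1481.33 - 54
     = 4.091503.
Step 4: Ties present; correction factor C = 1 - 60/(17^3 - 17) = 0.987745. Corrected H = 4.091503 / 0.987745 = 4.142266.
Step 5: Under H0, H ~ chi^2(3); p-value = 0.246506.
Step 6: alpha = 0.05. fail to reject H0.

H = 4.1423, df = 3, p = 0.246506, fail to reject H0.


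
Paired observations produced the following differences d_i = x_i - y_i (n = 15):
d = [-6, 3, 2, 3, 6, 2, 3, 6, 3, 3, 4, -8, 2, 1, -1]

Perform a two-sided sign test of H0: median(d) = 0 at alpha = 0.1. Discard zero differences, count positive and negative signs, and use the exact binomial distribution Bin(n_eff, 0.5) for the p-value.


Step 1: Discard zero differences. Original n = 15; n_eff = number of nonzero differences = 15.
Nonzero differences (with sign): -6, +3, +2, +3, +6, +2, +3, +6, +3, +3, +4, -8, +2, +1, -1
Step 2: Count signs: positive = 12, negative = 3.
Step 3: Under H0: P(positive) = 0.5, so the number of positives S ~ Bin(15, 0.5).
Step 4: Two-sided exact p-value = sum of Bin(15,0.5) probabilities at or below the observed probability = 0.035156.
Step 5: alpha = 0.1. reject H0.

n_eff = 15, pos = 12, neg = 3, p = 0.035156, reject H0.


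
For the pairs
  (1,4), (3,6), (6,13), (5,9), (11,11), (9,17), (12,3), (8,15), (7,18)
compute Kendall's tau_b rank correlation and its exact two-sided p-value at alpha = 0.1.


Step 1: Enumerate the 36 unordered pairs (i,j) with i<j and classify each by sign(x_j-x_i) * sign(y_j-y_i).
  (1,2):dx=+2,dy=+2->C; (1,3):dx=+5,dy=+9->C; (1,4):dx=+4,dy=+5->C; (1,5):dx=+10,dy=+7->C
  (1,6):dx=+8,dy=+13->C; (1,7):dx=+11,dy=-1->D; (1,8):dx=+7,dy=+11->C; (1,9):dx=+6,dy=+14->C
  (2,3):dx=+3,dy=+7->C; (2,4):dx=+2,dy=+3->C; (2,5):dx=+8,dy=+5->C; (2,6):dx=+6,dy=+11->C
  (2,7):dx=+9,dy=-3->D; (2,8):dx=+5,dy=+9->C; (2,9):dx=+4,dy=+12->C; (3,4):dx=-1,dy=-4->C
  (3,5):dx=+5,dy=-2->D; (3,6):dx=+3,dy=+4->C; (3,7):dx=+6,dy=-10->D; (3,8):dx=+2,dy=+2->C
  (3,9):dx=+1,dy=+5->C; (4,5):dx=+6,dy=+2->C; (4,6):dx=+4,dy=+8->C; (4,7):dx=+7,dy=-6->D
  (4,8):dx=+3,dy=+6->C; (4,9):dx=+2,dy=+9->C; (5,6):dx=-2,dy=+6->D; (5,7):dx=+1,dy=-8->D
  (5,8):dx=-3,dy=+4->D; (5,9):dx=-4,dy=+7->D; (6,7):dx=+3,dy=-14->D; (6,8):dx=-1,dy=-2->C
  (6,9):dx=-2,dy=+1->D; (7,8):dx=-4,dy=+12->D; (7,9):dx=-5,dy=+15->D; (8,9):dx=-1,dy=+3->D
Step 2: C = 22, D = 14, total pairs = 36.
Step 3: tau = (C - D)/(n(n-1)/2) = (22 - 14)/36 = 0.222222.
Step 4: Exact two-sided p-value (enumerate n! = 362880 permutations of y under H0): p = 0.476709.
Step 5: alpha = 0.1. fail to reject H0.

tau_b = 0.2222 (C=22, D=14), p = 0.476709, fail to reject H0.


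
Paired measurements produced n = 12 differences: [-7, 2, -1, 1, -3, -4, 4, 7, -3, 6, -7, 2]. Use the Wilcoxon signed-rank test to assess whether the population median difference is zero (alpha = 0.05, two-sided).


Step 1: Drop any zero differences (none here) and take |d_i|.
|d| = [7, 2, 1, 1, 3, 4, 4, 7, 3, 6, 7, 2]
Step 2: Midrank |d_i| (ties get averaged ranks).
ranks: |7|->11, |2|->3.5, |1|->1.5, |1|->1.5, |3|->5.5, |4|->7.5, |4|->7.5, |7|->11, |3|->5.5, |6|->9, |7|->11, |2|->3.5
Step 3: Attach original signs; sum ranks with positive sign and with negative sign.
W+ = 3.5 + 1.5 + 7.5 + 11 + 9 + 3.5 = 36
W- = 11 + 1.5 + 5.5 + 7.5 + 5.5 + 11 = 42
(Check: W+ + W- = 78 should equal n(n+1)/2 = 78.)
Step 4: Test statistic W = min(W+, W-) = 36.
Step 5: Ties in |d|, so use the tie-corrected normal approximation.
        E[W] = n(n+1)/4 = 12*13/4 = 39.
        Tie groups: |d|=1 (t=2), |d|=2 (t=2), |d|=3 (t=2), |d|=4 (t=2), |d|=7 (t=3); sum(t^3 - t) = 48.
        Var[W] = n(n+1)(2n+1)/24 - sum(t^3-t)/48 = 3900/24 - 48/48 = 161.5.
        z = (W - E[W]) / sqrt(Var[W]) = (36 - 39) / 12.7083 = -0.2361.
        Two-sided p = 2*Phi(z) = 0.813381.
Step 6: alpha = 0.05. fail to reject H0.

W+ = 36, W- = 42, W = min = 36, p = 0.813381, fail to reject H0.


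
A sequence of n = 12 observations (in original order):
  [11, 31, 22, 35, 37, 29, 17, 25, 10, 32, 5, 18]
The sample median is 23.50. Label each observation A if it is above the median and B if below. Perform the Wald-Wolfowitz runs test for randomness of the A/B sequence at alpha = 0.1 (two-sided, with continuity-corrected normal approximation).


Step 1: Compute median = 23.50; label A = above, B = below.
Labels in order: BABAAABABABB  (n_A = 6, n_B = 6)
Step 2: Count runs R = 9.
Step 3: Under H0 (random ordering), E[R] = 2*n_A*n_B/(n_A+n_B) + 1 = 2*6*6/12 + 1 = 7.0000.
        Var[R] = 2*n_A*n_B*(2*n_A*n_B - n_A - n_B) / ((n_A+n_B)^2 * (n_A+n_B-1)) = 4320/1584 = 2.7273.
        SD[R] = 1.6514.
Step 4: Continuity-corrected z = (R - 0.5 - E[R]) / SD[R] = (9 - 0.5 - 7.0000) / 1.6514 = 0.9083.
Step 5: Two-sided p-value via normal approximation = 2*(1 - Phi(|z|)) = 0.363722.
Step 6: alpha = 0.1. fail to reject H0.

R = 9, z = 0.9083, p = 0.363722, fail to reject H0.


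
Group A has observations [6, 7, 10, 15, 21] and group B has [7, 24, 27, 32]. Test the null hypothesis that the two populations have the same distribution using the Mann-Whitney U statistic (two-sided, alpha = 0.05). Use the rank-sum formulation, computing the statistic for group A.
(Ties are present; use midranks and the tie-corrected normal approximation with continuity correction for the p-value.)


Step 1: Combine and sort all 9 observations; assign midranks.
sorted (value, group): (6,X), (7,X), (7,Y), (10,X), (15,X), (21,X), (24,Y), (27,Y), (32,Y)
ranks: 6->1, 7->2.5, 7->2.5, 10->4, 15->5, 21->6, 24->7, 27->8, 32->9
Step 2: Rank sum for X: R1 = 1 + 2.5 + 4 + 5 + 6 = 18.5.
Step 3: U_X = R1 - n1(n1+1)/2 = 18.5 - 5*6/2 = 18.5 - 15 = 3.5.
       U_Y = n1*n2 - U_X = 20 - 3.5 = 16.5.
Step 4: Ties are present, so use the tie-corrected normal approximation (with continuity correction) for the p-value.
Step 5: p-value = 0.139983; compare to alpha = 0.05. fail to reject H0.

U_X = 3.5, p = 0.139983, fail to reject H0 at alpha = 0.05.


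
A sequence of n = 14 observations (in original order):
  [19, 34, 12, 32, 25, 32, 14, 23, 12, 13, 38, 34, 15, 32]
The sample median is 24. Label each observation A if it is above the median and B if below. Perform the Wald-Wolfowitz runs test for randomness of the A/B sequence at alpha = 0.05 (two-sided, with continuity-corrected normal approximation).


Step 1: Compute median = 24; label A = above, B = below.
Labels in order: BABAAABBBBAABA  (n_A = 7, n_B = 7)
Step 2: Count runs R = 8.
Step 3: Under H0 (random ordering), E[R] = 2*n_A*n_B/(n_A+n_B) + 1 = 2*7*7/14 + 1 = 8.0000.
        Var[R] = 2*n_A*n_B*(2*n_A*n_B - n_A - n_B) / ((n_A+n_B)^2 * (n_A+n_B-1)) = 8232/2548 = 3.2308.
        SD[R] = 1.7974.
Step 4: R = E[R], so z = 0 with no continuity correction.
Step 5: Two-sided p-value via normal approximation = 2*(1 - Phi(|z|)) = 1.000000.
Step 6: alpha = 0.05. fail to reject H0.

R = 8, z = 0.0000, p = 1.000000, fail to reject H0.


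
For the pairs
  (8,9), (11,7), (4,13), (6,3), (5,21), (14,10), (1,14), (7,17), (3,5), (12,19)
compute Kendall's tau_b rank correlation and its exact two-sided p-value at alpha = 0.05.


Step 1: Enumerate the 45 unordered pairs (i,j) with i<j and classify each by sign(x_j-x_i) * sign(y_j-y_i).
  (1,2):dx=+3,dy=-2->D; (1,3):dx=-4,dy=+4->D; (1,4):dx=-2,dy=-6->C; (1,5):dx=-3,dy=+12->D
  (1,6):dx=+6,dy=+1->C; (1,7):dx=-7,dy=+5->D; (1,8):dx=-1,dy=+8->D; (1,9):dx=-5,dy=-4->C
  (1,10):dx=+4,dy=+10->C; (2,3):dx=-7,dy=+6->D; (2,4):dx=-5,dy=-4->C; (2,5):dx=-6,dy=+14->D
  (2,6):dx=+3,dy=+3->C; (2,7):dx=-10,dy=+7->D; (2,8):dx=-4,dy=+10->D; (2,9):dx=-8,dy=-2->C
  (2,10):dx=+1,dy=+12->C; (3,4):dx=+2,dy=-10->D; (3,5):dx=+1,dy=+8->C; (3,6):dx=+10,dy=-3->D
  (3,7):dx=-3,dy=+1->D; (3,8):dx=+3,dy=+4->C; (3,9):dx=-1,dy=-8->C; (3,10):dx=+8,dy=+6->C
  (4,5):dx=-1,dy=+18->D; (4,6):dx=+8,dy=+7->C; (4,7):dx=-5,dy=+11->D; (4,8):dx=+1,dy=+14->C
  (4,9):dx=-3,dy=+2->D; (4,10):dx=+6,dy=+16->C; (5,6):dx=+9,dy=-11->D; (5,7):dx=-4,dy=-7->C
  (5,8):dx=+2,dy=-4->D; (5,9):dx=-2,dy=-16->C; (5,10):dx=+7,dy=-2->D; (6,7):dx=-13,dy=+4->D
  (6,8):dx=-7,dy=+7->D; (6,9):dx=-11,dy=-5->C; (6,10):dx=-2,dy=+9->D; (7,8):dx=+6,dy=+3->C
  (7,9):dx=+2,dy=-9->D; (7,10):dx=+11,dy=+5->C; (8,9):dx=-4,dy=-12->C; (8,10):dx=+5,dy=+2->C
  (9,10):dx=+9,dy=+14->C
Step 2: C = 23, D = 22, total pairs = 45.
Step 3: tau = (C - D)/(n(n-1)/2) = (23 - 22)/45 = 0.022222.
Step 4: Exact two-sided p-value (enumerate n! = 3628800 permutations of y under H0): p = 1.000000.
Step 5: alpha = 0.05. fail to reject H0.

tau_b = 0.0222 (C=23, D=22), p = 1.000000, fail to reject H0.


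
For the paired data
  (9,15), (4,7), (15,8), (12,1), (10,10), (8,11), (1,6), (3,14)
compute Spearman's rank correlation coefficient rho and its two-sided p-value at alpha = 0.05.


Step 1: Rank x and y separately (midranks; no ties here).
rank(x): 9->5, 4->3, 15->8, 12->7, 10->6, 8->4, 1->1, 3->2
rank(y): 15->8, 7->3, 8->4, 1->1, 10->5, 11->6, 6->2, 14->7
Step 2: d_i = R_x(i) - R_y(i); compute d_i^2.
  (5-8)^2=9, (3-3)^2=0, (8-4)^2=16, (7-1)^2=36, (6-5)^2=1, (4-6)^2=4, (1-2)^2=1, (2-7)^2=25
sum(d^2) = 92.
Step 3: rho = 1 - 6*92 / (8*(8^2 - 1)) = 1 - 552/504 = -0.095238.
Step 4: Under H0, t = rho * sqrt((n-2)/(1-rho^2)) = -0.2343 ~ t(6).
Step 5: Two-sided p-value from the t-distribution with 6 df = 0.822505.
Step 6: alpha = 0.05. fail to reject H0.

rho = -0.0952, p = 0.822505, fail to reject H0 at alpha = 0.05.


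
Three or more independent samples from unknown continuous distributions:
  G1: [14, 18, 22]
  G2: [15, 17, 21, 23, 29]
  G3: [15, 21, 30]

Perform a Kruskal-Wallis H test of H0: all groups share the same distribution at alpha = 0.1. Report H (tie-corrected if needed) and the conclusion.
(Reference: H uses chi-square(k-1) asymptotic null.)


Step 1: Combine all N = 11 observations and assign midranks.
sorted (value, group, rank): (14,G1,1), (15,G2,2.5), (15,G3,2.5), (17,G2,4), (18,G1,5), (21,G2,6.5), (21,G3,6.5), (22,G1,8), (23,G2,9), (29,G2,10), (30,G3,11)
Step 2: Sum ranks within each group.
R_1 = 14 (n_1 = 3)
R_2 = 32 (n_2 = 5)
R_3 = 20 (n_3 = 3)
Step 3: H = 12/(N(N+1)) * sum(R_i^2/n_i) - 3(N+1)
     = 12/(11*12) * (14^2/3 + 32^2/5 + 20^2/3) - 3*12
     = 0.090909 * 403.467 - 36
     = 0.678788.
Step 4: Ties present; correction factor C = 1 - 12/(11^3 - 11) = 0.990909. Corrected H = 0.678788 / 0.990909 = 0.685015.
Step 5: Under H0, H ~ chi^2(2); p-value = 0.709988.
Step 6: alpha = 0.1. fail to reject H0.

H = 0.6850, df = 2, p = 0.709988, fail to reject H0.


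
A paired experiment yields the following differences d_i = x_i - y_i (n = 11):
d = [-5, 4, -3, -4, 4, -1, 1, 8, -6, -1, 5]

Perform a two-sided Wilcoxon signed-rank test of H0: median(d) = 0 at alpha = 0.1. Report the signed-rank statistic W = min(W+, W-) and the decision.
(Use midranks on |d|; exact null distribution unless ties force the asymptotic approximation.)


Step 1: Drop any zero differences (none here) and take |d_i|.
|d| = [5, 4, 3, 4, 4, 1, 1, 8, 6, 1, 5]
Step 2: Midrank |d_i| (ties get averaged ranks).
ranks: |5|->8.5, |4|->6, |3|->4, |4|->6, |4|->6, |1|->2, |1|->2, |8|->11, |6|->10, |1|->2, |5|->8.5
Step 3: Attach original signs; sum ranks with positive sign and with negative sign.
W+ = 6 + 6 + 2 + 11 + 8.5 = 33.5
W- = 8.5 + 4 + 6 + 2 + 10 + 2 = 32.5
(Check: W+ + W- = 66 should equal n(n+1)/2 = 66.)
Step 4: Test statistic W = min(W+, W-) = 32.5.
Step 5: Ties in |d|, so use the tie-corrected normal approximation.
        E[W] = n(n+1)/4 = 11*12/4 = 33.
        Tie groups: |d|=1 (t=3), |d|=4 (t=3), |d|=5 (t=2); sum(t^3 - t) = 54.
        Var[W] = n(n+1)(2n+1)/24 - sum(t^3-t)/48 = 3036/24 - 54/48 = 125.375.
        z = (W - E[W]) / sqrt(Var[W]) = (32.5 - 33) / 11.1971 = -0.0447.
        Two-sided p = 2*Phi(z) = 0.964383.
Step 6: alpha = 0.1. fail to reject H0.

W+ = 33.5, W- = 32.5, W = min = 32.5, p = 0.964383, fail to reject H0.


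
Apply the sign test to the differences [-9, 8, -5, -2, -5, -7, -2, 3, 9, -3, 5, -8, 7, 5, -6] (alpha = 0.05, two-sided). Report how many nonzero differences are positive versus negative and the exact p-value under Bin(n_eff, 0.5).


Step 1: Discard zero differences. Original n = 15; n_eff = number of nonzero differences = 15.
Nonzero differences (with sign): -9, +8, -5, -2, -5, -7, -2, +3, +9, -3, +5, -8, +7, +5, -6
Step 2: Count signs: positive = 6, negative = 9.
Step 3: Under H0: P(positive) = 0.5, so the number of positives S ~ Bin(15, 0.5).
Step 4: Two-sided exact p-value = sum of Bin(15,0.5) probabilities at or below the observed probability = 0.607239.
Step 5: alpha = 0.05. fail to reject H0.

n_eff = 15, pos = 6, neg = 9, p = 0.607239, fail to reject H0.


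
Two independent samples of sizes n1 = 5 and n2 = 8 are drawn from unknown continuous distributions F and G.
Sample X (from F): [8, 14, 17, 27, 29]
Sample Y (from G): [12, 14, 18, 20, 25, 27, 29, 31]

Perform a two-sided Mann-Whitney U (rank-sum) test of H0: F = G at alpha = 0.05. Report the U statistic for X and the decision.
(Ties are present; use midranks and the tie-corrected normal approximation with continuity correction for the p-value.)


Step 1: Combine and sort all 13 observations; assign midranks.
sorted (value, group): (8,X), (12,Y), (14,X), (14,Y), (17,X), (18,Y), (20,Y), (25,Y), (27,X), (27,Y), (29,X), (29,Y), (31,Y)
ranks: 8->1, 12->2, 14->3.5, 14->3.5, 17->5, 18->6, 20->7, 25->8, 27->9.5, 27->9.5, 29->11.5, 29->11.5, 31->13
Step 2: Rank sum for X: R1 = 1 + 3.5 + 5 + 9.5 + 11.5 = 30.5.
Step 3: U_X = R1 - n1(n1+1)/2 = 30.5 - 5*6/2 = 30.5 - 15 = 15.5.
       U_Y = n1*n2 - U_X = 40 - 15.5 = 24.5.
Step 4: Ties are present, so use the tie-corrected normal approximation (with continuity correction) for the p-value.
Step 5: p-value = 0.556554; compare to alpha = 0.05. fail to reject H0.

U_X = 15.5, p = 0.556554, fail to reject H0 at alpha = 0.05.


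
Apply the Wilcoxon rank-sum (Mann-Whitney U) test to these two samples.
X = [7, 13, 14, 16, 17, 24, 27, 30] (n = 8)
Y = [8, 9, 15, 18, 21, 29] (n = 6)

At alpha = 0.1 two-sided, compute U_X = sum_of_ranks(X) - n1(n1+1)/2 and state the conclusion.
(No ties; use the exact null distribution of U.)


Step 1: Combine and sort all 14 observations; assign midranks.
sorted (value, group): (7,X), (8,Y), (9,Y), (13,X), (14,X), (15,Y), (16,X), (17,X), (18,Y), (21,Y), (24,X), (27,X), (29,Y), (30,X)
ranks: 7->1, 8->2, 9->3, 13->4, 14->5, 15->6, 16->7, 17->8, 18->9, 21->10, 24->11, 27->12, 29->13, 30->14
Step 2: Rank sum for X: R1 = 1 + 4 + 5 + 7 + 8 + 11 + 12 + 14 = 62.
Step 3: U_X = R1 - n1(n1+1)/2 = 62 - 8*9/2 = 62 - 36 = 26.
       U_Y = n1*n2 - U_X = 48 - 26 = 22.
Step 4: No ties, so the exact null distribution of U (based on enumerating the C(14,8) = 3003 equally likely rank assignments) gives the two-sided p-value.
Step 5: p-value = 0.851815; compare to alpha = 0.1. fail to reject H0.

U_X = 26, p = 0.851815, fail to reject H0 at alpha = 0.1.


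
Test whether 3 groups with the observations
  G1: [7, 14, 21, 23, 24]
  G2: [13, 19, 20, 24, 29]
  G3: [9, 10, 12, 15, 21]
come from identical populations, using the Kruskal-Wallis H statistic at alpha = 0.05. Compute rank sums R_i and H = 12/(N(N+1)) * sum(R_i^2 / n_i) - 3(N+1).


Step 1: Combine all N = 15 observations and assign midranks.
sorted (value, group, rank): (7,G1,1), (9,G3,2), (10,G3,3), (12,G3,4), (13,G2,5), (14,G1,6), (15,G3,7), (19,G2,8), (20,G2,9), (21,G1,10.5), (21,G3,10.5), (23,G1,12), (24,G1,13.5), (24,G2,13.5), (29,G2,15)
Step 2: Sum ranks within each group.
R_1 = 43 (n_1 = 5)
R_2 = 50.5 (n_2 = 5)
R_3 = 26.5 (n_3 = 5)
Step 3: H = 12/(N(N+1)) * sum(R_i^2/n_i) - 3(N+1)
     = 12/(15*16) * (43^2/5 + 50.5^2/5 + 26.5^2/5) - 3*16
     = 0.050000 * 1020.3 - 48
     = 3.015000.
Step 4: Ties present; correction factor C = 1 - 12/(15^3 - 15) = 0.996429. Corrected H = 3.015000 / 0.996429 = 3.025806.
Step 5: Under H0, H ~ chi^2(2); p-value = 0.220270.
Step 6: alpha = 0.05. fail to reject H0.

H = 3.0258, df = 2, p = 0.220270, fail to reject H0.


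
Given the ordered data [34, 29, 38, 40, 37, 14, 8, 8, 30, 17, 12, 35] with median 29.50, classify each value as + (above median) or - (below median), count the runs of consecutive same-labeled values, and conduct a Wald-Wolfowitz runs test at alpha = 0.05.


Step 1: Compute median = 29.50; label A = above, B = below.
Labels in order: ABAAABBBABBA  (n_A = 6, n_B = 6)
Step 2: Count runs R = 7.
Step 3: Under H0 (random ordering), E[R] = 2*n_A*n_B/(n_A+n_B) + 1 = 2*6*6/12 + 1 = 7.0000.
        Var[R] = 2*n_A*n_B*(2*n_A*n_B - n_A - n_B) / ((n_A+n_B)^2 * (n_A+n_B-1)) = 4320/1584 = 2.7273.
        SD[R] = 1.6514.
Step 4: R = E[R], so z = 0 with no continuity correction.
Step 5: Two-sided p-value via normal approximation = 2*(1 - Phi(|z|)) = 1.000000.
Step 6: alpha = 0.05. fail to reject H0.

R = 7, z = 0.0000, p = 1.000000, fail to reject H0.
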